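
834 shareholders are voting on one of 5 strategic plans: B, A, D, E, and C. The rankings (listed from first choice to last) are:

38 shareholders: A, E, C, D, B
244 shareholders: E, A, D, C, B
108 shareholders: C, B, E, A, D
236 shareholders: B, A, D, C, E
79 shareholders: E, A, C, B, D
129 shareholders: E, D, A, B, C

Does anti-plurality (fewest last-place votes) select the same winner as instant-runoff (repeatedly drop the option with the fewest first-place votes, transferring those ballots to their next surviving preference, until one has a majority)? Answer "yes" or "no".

Anti-plurality — last-place votes: B 282, A 0, D 187, E 236, C 129. Winner: A.
Instant-runoff — R1 B 236, A 38, D 0, E 452, C 108 (E winner). Winner: E.
The two methods disagree.

no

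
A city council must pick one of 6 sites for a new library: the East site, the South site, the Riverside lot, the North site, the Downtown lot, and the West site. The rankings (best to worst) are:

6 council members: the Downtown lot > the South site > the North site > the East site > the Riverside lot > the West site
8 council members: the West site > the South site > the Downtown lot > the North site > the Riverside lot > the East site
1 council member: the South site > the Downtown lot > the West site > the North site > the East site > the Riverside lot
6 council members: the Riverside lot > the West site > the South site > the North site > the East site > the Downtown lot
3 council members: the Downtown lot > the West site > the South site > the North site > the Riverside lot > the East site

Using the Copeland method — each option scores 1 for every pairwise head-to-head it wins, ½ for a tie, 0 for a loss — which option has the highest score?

the West site

the East site: loses to the South site, the Riverside lot, the North site, the Downtown lot, and the West site → score 0.
the South site: beats the East site, the Riverside lot, the North site, and the Downtown lot; loses to the West site → score 4.
the Riverside lot: beats the East site; ties the West site; loses to the South site, the North site, and the Downtown lot → score 1.5.
the North site: beats the East site and the Riverside lot; loses to the South site, the Downtown lot, and the West site → score 2.
the Downtown lot: beats the East site, the Riverside lot, and the North site; loses to the South site and the West site → score 3.
the West site: beats the East site, the South site, the North site, and the Downtown lot; ties the Riverside lot → score 4.5.
the West site has the best pairwise record.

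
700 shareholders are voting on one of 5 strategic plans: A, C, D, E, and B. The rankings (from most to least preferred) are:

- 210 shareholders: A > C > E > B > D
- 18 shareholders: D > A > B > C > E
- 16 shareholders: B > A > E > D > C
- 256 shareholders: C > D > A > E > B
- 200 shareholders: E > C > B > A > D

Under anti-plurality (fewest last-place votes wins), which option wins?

Last-place votes: A 0, C 16, D 410, E 18, B 256.
A is ranked last by the fewest voters, so A wins.

A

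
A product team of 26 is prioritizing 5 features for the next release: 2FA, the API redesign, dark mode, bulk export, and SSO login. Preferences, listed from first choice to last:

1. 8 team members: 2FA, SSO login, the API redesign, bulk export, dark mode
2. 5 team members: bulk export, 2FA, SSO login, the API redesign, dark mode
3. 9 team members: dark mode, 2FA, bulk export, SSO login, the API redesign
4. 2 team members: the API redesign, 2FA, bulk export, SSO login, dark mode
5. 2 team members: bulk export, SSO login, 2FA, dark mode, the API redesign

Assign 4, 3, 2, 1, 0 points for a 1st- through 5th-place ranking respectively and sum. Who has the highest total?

2FA: 8·4 + 5·3 + 9·3 + 2·3 + 2·2 = 84
the API redesign: 8·2 + 5·1 + 9·0 + 2·4 + 2·0 = 29
dark mode: 8·0 + 5·0 + 9·4 + 2·0 + 2·1 = 38
bulk export: 8·1 + 5·4 + 9·2 + 2·2 + 2·4 = 58
SSO login: 8·3 + 5·2 + 9·1 + 2·1 + 2·3 = 51
2FA has the highest Borda score (84).

2FA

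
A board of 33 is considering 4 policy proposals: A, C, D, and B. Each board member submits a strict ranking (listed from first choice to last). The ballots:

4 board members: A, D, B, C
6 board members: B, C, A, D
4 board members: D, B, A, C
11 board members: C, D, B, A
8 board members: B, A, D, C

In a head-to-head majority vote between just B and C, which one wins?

Voters preferring B to C: 22; preferring C to B: 11.
B wins the head-to-head.

B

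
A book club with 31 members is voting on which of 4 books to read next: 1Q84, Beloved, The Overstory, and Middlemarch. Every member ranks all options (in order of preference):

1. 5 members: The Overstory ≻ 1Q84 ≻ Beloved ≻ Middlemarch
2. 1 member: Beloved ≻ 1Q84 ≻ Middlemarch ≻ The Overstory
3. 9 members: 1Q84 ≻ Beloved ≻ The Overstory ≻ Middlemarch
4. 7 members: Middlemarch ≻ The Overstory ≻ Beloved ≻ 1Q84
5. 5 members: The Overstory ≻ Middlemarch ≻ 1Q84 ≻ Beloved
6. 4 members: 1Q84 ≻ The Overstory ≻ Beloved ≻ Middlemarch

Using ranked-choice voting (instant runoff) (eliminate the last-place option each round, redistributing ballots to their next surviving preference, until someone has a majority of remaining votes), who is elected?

Round 1: 1Q84 13, Beloved 1, The Overstory 10, Middlemarch 7. Eliminate Beloved.
Round 2: 1Q84 14, The Overstory 10, Middlemarch 7. Eliminate Middlemarch.
Round 3: 1Q84 14, The Overstory 17. The Overstory has a majority.

The Overstory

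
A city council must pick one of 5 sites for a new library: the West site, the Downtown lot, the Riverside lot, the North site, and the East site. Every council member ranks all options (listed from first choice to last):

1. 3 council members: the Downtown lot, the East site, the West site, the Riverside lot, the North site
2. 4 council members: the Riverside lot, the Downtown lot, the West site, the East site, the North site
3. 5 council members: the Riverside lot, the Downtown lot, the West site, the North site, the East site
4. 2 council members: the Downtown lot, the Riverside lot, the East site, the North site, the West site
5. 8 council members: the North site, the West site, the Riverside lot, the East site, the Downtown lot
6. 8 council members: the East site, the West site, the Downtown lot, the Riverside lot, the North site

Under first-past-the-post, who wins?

the Riverside lot

First-place votes: the West site 0, the Downtown lot 5, the Riverside lot 9, the North site 8, the East site 8.
the Riverside lot has the most first-place votes.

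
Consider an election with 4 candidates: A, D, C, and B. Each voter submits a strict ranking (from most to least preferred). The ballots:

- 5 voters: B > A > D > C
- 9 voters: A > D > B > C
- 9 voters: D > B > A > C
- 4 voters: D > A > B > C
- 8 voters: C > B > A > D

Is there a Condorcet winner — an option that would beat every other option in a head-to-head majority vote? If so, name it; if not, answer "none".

Checking pairwise contests:
B beats A 22–13.
A beats D 22–13.
A beats C 27–8.
D beats B 22–13.
Every option loses at least one head-to-head, so there is no Condorcet winner.

none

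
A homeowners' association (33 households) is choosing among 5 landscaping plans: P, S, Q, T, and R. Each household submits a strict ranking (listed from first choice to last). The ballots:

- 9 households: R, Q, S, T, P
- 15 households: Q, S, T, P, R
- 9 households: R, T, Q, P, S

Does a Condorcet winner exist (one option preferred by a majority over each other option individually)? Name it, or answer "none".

R

R vs P: 18–15 for R.
R vs S: 18–15 for R.
R vs Q: 18–15 for R.
R vs T: 18–15 for R.
R beats every other option head-to-head.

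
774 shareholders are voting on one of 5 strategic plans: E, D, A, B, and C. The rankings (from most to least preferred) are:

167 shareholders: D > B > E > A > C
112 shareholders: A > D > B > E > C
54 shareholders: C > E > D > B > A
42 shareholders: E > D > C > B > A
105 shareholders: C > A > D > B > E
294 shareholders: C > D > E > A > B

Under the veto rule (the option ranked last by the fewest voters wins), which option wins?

D

Last-place votes: E 105, D 0, A 96, B 294, C 279.
D is ranked last by the fewest voters, so D wins.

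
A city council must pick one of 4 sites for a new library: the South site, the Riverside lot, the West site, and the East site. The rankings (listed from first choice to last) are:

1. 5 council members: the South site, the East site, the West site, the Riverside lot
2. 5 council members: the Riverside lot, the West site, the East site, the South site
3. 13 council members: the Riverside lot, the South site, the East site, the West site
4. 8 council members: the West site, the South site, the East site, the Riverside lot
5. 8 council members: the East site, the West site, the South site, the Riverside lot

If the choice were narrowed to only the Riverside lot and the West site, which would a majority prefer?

Voters preferring the Riverside lot to the West site: 18; preferring the West site to the Riverside lot: 21.
the West site wins the head-to-head.

the West site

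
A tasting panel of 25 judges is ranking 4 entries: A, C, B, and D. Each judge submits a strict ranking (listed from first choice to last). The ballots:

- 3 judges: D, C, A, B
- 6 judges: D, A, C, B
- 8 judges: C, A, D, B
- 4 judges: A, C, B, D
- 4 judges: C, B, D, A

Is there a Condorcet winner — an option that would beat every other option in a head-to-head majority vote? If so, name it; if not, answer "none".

C vs A: 15–10 for C.
C vs B: 25–0 for C.
C vs D: 16–9 for C.
C beats every other option head-to-head.

C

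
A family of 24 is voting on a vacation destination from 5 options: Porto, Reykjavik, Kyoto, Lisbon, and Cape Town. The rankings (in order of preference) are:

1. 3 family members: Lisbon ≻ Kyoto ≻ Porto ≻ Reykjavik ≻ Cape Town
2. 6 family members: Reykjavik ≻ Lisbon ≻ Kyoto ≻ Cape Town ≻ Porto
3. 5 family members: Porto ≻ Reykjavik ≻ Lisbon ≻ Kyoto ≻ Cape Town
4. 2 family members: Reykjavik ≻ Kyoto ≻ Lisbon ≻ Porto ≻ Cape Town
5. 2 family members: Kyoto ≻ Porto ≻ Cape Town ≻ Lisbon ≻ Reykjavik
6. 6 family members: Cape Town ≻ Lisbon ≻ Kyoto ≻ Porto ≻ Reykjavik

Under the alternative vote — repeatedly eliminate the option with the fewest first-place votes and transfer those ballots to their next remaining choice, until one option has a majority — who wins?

Round 1: Porto 5, Reykjavik 8, Kyoto 2, Lisbon 3, Cape Town 6. Eliminate Kyoto.
Round 2: Porto 7, Reykjavik 8, Lisbon 3, Cape Town 6. Eliminate Lisbon.
Round 3: Porto 10, Reykjavik 8, Cape Town 6. Eliminate Cape Town.
Round 4: Porto 16, Reykjavik 8. Porto has a majority.

Porto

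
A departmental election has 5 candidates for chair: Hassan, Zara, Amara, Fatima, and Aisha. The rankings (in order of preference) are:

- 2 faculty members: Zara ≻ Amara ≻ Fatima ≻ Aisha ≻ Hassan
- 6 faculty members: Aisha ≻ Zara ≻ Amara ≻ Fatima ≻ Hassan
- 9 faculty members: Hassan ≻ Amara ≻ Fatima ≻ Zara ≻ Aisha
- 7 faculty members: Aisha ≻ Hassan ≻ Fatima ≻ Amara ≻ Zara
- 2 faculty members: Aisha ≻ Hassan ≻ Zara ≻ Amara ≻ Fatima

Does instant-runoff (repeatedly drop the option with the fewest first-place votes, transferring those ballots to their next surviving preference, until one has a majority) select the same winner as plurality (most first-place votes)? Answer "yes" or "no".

Instant-runoff — R1 Hassan 9, Zara 2, Amara 0, Fatima 0, Aisha 15 (Aisha winner). Winner: Aisha.
Plurality — first-place votes: Hassan 9, Zara 2, Amara 0, Fatima 0, Aisha 15. Winner: Aisha.
The two methods agree.

yes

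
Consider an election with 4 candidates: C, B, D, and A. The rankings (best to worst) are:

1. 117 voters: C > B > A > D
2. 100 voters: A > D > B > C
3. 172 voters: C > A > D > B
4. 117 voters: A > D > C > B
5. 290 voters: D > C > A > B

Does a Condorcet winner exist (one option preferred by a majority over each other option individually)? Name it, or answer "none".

none

Checking pairwise contests:
D beats C 507–289.
C beats B 696–100.
A beats D 506–290.
C beats A 579–217.
Every option loses at least one head-to-head, so there is no Condorcet winner.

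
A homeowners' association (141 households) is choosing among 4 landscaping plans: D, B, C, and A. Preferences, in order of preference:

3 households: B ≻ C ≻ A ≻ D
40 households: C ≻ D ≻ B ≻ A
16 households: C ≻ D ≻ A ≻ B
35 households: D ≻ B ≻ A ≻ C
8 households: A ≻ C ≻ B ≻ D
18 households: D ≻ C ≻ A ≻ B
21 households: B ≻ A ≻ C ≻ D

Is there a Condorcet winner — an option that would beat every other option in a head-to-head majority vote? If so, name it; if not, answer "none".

C vs D: 88–53 for C.
C vs B: 82–59 for C.
C vs A: 77–64 for C.
C beats every other option head-to-head.

C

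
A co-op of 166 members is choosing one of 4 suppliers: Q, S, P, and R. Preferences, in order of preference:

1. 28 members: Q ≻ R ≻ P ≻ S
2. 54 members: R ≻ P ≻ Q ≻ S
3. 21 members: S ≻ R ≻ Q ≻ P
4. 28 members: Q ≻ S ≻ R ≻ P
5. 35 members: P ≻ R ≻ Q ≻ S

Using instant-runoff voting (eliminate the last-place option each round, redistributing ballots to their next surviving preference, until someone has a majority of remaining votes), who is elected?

R

Round 1: Q 56, S 21, P 35, R 54. Eliminate S.
Round 2: Q 56, P 35, R 75. Eliminate P.
Round 3: Q 56, R 110. R has a majority.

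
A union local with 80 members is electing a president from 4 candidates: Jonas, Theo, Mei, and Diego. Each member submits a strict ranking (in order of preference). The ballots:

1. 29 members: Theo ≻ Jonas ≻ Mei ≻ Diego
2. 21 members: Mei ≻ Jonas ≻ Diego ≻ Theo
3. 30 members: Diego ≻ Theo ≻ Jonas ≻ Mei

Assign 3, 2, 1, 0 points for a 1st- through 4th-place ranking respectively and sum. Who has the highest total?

Theo

Jonas: 29·2 + 21·2 + 30·1 = 130
Theo: 29·3 + 21·0 + 30·2 = 147
Mei: 29·1 + 21·3 + 30·0 = 92
Diego: 29·0 + 21·1 + 30·3 = 111
Theo has the highest Borda score (147).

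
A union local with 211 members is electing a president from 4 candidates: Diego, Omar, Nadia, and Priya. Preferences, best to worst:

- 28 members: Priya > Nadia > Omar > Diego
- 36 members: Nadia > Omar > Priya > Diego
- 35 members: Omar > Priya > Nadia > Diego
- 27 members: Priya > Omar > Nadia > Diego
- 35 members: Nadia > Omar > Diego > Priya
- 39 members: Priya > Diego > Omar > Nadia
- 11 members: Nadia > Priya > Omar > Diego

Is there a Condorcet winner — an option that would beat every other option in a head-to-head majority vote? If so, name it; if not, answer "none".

Checking pairwise contests:
Omar beats Diego 172–39.
Nadia beats Omar 110–101.
Priya beats Nadia 129–82.
Omar beats Priya 106–105.
Every option loses at least one head-to-head, so there is no Condorcet winner.

none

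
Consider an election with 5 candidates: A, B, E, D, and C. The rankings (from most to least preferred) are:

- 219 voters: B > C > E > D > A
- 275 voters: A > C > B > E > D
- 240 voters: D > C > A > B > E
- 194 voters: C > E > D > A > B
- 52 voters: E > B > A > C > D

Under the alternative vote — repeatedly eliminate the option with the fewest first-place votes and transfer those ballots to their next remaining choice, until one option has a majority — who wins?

Round 1: A 275, B 219, E 52, D 240, C 194. Eliminate E.
Round 2: A 275, B 271, D 240, C 194. Eliminate C.
Round 3: A 275, B 271, D 434. Eliminate B.
Round 4: A 327, D 653. D has a majority.

D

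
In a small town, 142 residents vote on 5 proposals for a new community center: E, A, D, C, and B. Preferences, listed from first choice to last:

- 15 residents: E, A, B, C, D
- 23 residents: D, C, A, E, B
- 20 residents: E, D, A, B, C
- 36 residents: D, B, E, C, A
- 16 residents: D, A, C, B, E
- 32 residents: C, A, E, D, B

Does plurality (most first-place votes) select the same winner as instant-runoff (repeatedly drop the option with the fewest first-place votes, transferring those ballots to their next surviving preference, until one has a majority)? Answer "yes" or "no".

Plurality — first-place votes: E 35, A 0, D 75, C 32, B 0. Winner: D.
Instant-runoff — R1 E 35, A 0, D 75, C 32, B 0 (D winner). Winner: D.
The two methods agree.

yes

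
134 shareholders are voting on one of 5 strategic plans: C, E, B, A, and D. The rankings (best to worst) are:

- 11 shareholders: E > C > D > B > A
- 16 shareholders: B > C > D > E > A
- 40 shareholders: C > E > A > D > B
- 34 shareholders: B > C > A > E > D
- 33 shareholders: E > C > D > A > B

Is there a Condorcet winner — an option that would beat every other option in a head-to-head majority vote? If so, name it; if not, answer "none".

C

C vs E: 90–44 for C.
C vs B: 84–50 for C.
C vs A: 134–0 for C.
C vs D: 134–0 for C.
C beats every other option head-to-head.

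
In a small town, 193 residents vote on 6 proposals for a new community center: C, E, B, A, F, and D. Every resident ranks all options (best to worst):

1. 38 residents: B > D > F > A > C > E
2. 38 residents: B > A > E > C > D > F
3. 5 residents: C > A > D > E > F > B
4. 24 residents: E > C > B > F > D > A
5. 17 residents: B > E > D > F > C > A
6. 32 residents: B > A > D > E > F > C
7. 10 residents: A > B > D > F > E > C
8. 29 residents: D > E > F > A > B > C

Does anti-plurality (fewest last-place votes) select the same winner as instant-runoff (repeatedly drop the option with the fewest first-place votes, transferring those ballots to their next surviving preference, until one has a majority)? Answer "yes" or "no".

Anti-plurality — last-place votes: C 71, E 38, B 5, A 41, F 38, D 0. Winner: D.
Instant-runoff — R1 C 5, E 24, B 125, A 10, F 0, D 29 (B winner). Winner: B.
The two methods disagree.

no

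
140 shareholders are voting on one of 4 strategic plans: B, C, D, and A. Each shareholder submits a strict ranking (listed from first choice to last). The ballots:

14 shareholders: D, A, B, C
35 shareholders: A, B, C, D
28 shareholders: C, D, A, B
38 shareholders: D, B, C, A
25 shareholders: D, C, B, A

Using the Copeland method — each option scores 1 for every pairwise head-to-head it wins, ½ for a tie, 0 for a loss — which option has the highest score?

D

B: beats C; loses to D and A → score 1.
C: beats A; loses to B and D → score 1.
D: beats B, C, and A → score 3.
A: beats B; loses to C and D → score 1.
D has the best pairwise record.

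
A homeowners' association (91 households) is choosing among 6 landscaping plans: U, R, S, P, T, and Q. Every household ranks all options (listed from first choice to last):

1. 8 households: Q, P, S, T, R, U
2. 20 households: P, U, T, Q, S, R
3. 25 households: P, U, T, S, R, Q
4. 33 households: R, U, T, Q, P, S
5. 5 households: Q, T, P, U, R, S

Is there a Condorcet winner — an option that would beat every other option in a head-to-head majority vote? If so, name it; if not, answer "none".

none

Checking pairwise contests:
P beats U 58–33.
U beats R 50–41.
U beats S 83–8.
Q beats P 46–45.
U beats T 78–13.
U beats Q 78–13.
Every option loses at least one head-to-head, so there is no Condorcet winner.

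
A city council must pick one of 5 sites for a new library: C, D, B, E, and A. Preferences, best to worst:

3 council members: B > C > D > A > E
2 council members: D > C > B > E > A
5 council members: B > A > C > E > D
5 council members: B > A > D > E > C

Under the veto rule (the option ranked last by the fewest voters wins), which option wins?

B

Last-place votes: C 5, D 5, B 0, E 3, A 2.
B is ranked last by the fewest voters, so B wins.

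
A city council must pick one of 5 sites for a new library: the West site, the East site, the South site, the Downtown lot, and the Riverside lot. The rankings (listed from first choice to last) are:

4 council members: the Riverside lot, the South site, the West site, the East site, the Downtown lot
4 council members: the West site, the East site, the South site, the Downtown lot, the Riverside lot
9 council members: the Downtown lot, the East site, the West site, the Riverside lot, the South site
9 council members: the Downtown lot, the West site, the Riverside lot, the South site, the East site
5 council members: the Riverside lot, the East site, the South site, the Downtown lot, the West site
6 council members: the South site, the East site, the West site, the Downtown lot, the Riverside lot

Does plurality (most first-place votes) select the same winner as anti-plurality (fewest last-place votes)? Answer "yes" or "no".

yes

Plurality — first-place votes: the West site 4, the East site 0, the South site 6, the Downtown lot 18, the Riverside lot 9. Winner: the Downtown lot.
Anti-plurality — last-place votes: the West site 5, the East site 9, the South site 9, the Downtown lot 4, the Riverside lot 10. Winner: the Downtown lot.
The two methods agree.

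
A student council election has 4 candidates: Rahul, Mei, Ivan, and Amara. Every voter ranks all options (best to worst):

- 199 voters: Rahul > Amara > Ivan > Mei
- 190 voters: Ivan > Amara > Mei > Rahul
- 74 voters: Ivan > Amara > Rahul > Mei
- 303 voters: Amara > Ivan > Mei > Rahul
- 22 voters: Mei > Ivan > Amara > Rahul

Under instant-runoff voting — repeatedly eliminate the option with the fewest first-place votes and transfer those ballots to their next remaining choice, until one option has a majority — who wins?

Round 1: Rahul 199, Mei 22, Ivan 264, Amara 303. Eliminate Mei.
Round 2: Rahul 199, Ivan 286, Amara 303. Eliminate Rahul.
Round 3: Ivan 286, Amara 502. Amara has a majority.

Amara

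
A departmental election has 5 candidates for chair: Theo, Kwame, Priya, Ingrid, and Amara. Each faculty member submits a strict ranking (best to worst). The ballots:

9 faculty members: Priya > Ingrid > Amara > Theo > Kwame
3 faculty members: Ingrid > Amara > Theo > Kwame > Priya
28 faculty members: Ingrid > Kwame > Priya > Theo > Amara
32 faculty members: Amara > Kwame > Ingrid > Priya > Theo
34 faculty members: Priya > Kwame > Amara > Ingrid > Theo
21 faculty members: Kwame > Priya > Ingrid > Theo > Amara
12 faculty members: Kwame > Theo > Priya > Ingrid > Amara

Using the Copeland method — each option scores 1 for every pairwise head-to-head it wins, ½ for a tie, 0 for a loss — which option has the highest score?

Theo: loses to Kwame, Priya, Ingrid, and Amara → score 0.
Kwame: beats Theo, Priya, Ingrid, and Amara → score 4.
Priya: beats Theo, Ingrid, and Amara; loses to Kwame → score 3.
Ingrid: beats Theo and Amara; loses to Kwame and Priya → score 2.
Amara: beats Theo; loses to Kwame, Priya, and Ingrid → score 1.
Kwame has the best pairwise record.

Kwame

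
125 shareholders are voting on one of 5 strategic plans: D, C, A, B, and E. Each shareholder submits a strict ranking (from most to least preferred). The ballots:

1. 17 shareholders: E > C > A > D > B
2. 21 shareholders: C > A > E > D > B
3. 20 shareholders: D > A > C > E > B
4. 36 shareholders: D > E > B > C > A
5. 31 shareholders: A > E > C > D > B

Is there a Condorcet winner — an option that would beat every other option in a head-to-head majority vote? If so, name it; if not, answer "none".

Checking pairwise contests:
C beats D 69–56.
E beats C 84–41.
C beats A 74–51.
D beats B 125–0.
A beats E 72–53.
Every option loses at least one head-to-head, so there is no Condorcet winner.

none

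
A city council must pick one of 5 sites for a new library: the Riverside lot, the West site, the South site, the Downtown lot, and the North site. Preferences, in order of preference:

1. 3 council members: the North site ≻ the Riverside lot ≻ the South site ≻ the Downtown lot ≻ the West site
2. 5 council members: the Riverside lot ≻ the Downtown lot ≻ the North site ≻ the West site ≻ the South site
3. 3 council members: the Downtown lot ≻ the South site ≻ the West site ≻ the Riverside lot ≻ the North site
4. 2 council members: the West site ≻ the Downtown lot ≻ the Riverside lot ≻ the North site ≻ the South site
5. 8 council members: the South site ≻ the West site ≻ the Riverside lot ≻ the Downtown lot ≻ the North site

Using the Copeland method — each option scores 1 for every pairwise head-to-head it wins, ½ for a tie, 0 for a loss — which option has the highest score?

the Riverside lot: beats the Downtown lot and the North site; loses to the West site and the South site → score 2.
the West site: beats the Riverside lot and the North site; loses to the South site and the Downtown lot → score 2.
the South site: beats the Riverside lot, the West site, the Downtown lot, and the North site → score 4.
the Downtown lot: beats the West site and the North site; loses to the Riverside lot and the South site → score 2.
the North site: loses to the Riverside lot, the West site, the South site, and the Downtown lot → score 0.
the South site has the best pairwise record.

the South site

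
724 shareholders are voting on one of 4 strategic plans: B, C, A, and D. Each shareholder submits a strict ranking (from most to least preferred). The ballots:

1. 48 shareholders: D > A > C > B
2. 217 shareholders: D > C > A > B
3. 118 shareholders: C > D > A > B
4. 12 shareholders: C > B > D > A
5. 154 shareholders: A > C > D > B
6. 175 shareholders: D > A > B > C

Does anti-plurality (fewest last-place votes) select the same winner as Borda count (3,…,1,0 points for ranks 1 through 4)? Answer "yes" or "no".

yes

Anti-plurality — last-place votes: B 537, C 175, A 12, D 0. Winner: D.
Borda — scores: B 199, C 1180, A 1243, D 1722. Winner: D.
The two methods agree.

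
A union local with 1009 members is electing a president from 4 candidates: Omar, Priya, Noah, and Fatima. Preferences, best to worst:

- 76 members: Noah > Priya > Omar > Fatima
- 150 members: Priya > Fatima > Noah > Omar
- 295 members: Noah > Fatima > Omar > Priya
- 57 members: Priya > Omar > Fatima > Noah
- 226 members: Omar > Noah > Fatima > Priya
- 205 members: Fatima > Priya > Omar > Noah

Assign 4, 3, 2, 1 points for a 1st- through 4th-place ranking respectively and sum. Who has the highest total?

Omar: 76·2 + 150·1 + 295·2 + 57·3 + 226·4 + 205·2 = 2377
Priya: 76·3 + 150·4 + 295·1 + 57·4 + 226·1 + 205·3 = 2192
Noah: 76·4 + 150·2 + 295·4 + 57·1 + 226·3 + 205·1 = 2724
Fatima: 76·1 + 150·3 + 295·3 + 57·2 + 226·2 + 205·4 = 2797
Fatima has the highest Borda score (2797).

Fatima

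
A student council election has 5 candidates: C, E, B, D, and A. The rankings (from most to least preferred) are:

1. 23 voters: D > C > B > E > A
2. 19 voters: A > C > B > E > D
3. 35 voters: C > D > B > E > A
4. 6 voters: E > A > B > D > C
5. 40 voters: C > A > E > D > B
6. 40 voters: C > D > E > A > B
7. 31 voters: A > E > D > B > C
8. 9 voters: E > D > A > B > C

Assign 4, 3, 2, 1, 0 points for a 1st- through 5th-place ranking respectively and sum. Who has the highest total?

C

C: 23·3 + 19·3 + 35·4 + 6·0 + 40·4 + 40·4 + 31·0 + 9·0 = 586
E: 23·1 + 19·1 + 35·1 + 6·4 + 40·2 + 40·2 + 31·3 + 9·4 = 390
B: 23·2 + 19·2 + 35·2 + 6·2 + 40·0 + 40·0 + 31·1 + 9·1 = 206
D: 23·4 + 19·0 + 35·3 + 6·1 + 40·1 + 40·3 + 31·2 + 9·3 = 452
A: 23·0 + 19·4 + 35·0 + 6·3 + 40·3 + 40·1 + 31·4 + 9·2 = 396
C has the highest Borda score (586).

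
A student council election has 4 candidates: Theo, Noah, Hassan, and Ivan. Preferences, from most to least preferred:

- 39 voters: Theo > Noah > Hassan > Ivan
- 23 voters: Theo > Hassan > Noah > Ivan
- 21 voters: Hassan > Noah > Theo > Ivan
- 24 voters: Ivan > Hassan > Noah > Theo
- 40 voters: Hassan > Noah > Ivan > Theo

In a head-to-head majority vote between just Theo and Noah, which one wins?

Noah

Voters preferring Theo to Noah: 62; preferring Noah to Theo: 85.
Noah wins the head-to-head.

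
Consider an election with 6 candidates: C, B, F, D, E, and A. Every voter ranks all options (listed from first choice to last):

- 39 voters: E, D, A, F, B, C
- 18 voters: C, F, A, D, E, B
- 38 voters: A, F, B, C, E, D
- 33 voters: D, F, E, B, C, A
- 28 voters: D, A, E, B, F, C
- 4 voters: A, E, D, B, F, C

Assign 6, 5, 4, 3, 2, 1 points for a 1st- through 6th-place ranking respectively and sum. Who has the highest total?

C: 39·1 + 18·6 + 38·3 + 33·2 + 28·1 + 4·1 = 359
B: 39·2 + 18·1 + 38·4 + 33·3 + 28·3 + 4·3 = 443
F: 39·3 + 18·5 + 38·5 + 33·5 + 28·2 + 4·2 = 626
D: 39·5 + 18·3 + 38·1 + 33·6 + 28·6 + 4·4 = 669
E: 39·6 + 18·2 + 38·2 + 33·4 + 28·4 + 4·5 = 610
A: 39·4 + 18·4 + 38·6 + 33·1 + 28·5 + 4·6 = 653
D has the highest Borda score (669).

D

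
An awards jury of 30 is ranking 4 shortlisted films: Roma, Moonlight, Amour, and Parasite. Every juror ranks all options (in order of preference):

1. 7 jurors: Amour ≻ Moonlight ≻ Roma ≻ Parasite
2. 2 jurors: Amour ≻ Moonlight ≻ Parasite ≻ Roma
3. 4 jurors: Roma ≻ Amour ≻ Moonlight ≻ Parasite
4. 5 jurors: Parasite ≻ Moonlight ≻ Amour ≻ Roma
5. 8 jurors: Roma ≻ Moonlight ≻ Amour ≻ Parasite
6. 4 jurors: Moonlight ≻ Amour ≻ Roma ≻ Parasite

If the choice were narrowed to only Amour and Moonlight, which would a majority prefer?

Voters preferring Amour to Moonlight: 13; preferring Moonlight to Amour: 17.
Moonlight wins the head-to-head.

Moonlight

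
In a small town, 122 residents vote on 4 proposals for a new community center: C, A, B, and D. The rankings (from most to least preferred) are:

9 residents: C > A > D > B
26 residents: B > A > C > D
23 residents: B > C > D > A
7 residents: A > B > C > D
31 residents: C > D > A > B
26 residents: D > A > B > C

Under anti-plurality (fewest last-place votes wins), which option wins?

A

Last-place votes: C 26, A 23, B 40, D 33.
A is ranked last by the fewest voters, so A wins.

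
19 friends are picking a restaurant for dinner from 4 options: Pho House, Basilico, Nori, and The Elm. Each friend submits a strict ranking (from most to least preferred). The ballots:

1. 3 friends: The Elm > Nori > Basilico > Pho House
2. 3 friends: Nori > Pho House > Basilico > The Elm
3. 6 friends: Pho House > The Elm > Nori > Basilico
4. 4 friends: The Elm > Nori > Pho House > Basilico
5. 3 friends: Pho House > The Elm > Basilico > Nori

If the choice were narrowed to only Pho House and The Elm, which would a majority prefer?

Pho House

Voters preferring Pho House to The Elm: 12; preferring The Elm to Pho House: 7.
Pho House wins the head-to-head.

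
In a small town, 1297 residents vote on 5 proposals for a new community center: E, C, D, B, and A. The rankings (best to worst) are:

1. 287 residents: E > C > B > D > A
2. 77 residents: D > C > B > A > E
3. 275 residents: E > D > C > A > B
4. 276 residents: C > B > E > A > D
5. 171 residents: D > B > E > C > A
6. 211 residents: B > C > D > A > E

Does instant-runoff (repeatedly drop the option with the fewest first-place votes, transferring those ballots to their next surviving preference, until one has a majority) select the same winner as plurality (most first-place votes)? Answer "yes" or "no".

Instant-runoff — R1 E 562, C 276, D 248, B 211, A 0 (A out); R2 E 562, C 276, D 248, B 211 (B out); R3 E 562, C 487, D 248 (D out); R4 E 733, C 564 (E winner). Winner: E.
Plurality — first-place votes: E 562, C 276, D 248, B 211, A 0. Winner: E.
The two methods agree.

yes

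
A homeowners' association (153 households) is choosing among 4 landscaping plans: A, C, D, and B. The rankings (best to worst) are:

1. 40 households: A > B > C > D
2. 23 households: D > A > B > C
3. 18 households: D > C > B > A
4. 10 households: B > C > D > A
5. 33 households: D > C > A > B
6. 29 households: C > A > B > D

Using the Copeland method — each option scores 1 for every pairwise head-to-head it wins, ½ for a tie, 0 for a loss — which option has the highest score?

A: beats B; loses to C and D → score 1.
C: beats A, D, and B → score 3.
D: beats A; loses to C and B → score 1.
B: beats D; loses to A and C → score 1.
C has the best pairwise record.

C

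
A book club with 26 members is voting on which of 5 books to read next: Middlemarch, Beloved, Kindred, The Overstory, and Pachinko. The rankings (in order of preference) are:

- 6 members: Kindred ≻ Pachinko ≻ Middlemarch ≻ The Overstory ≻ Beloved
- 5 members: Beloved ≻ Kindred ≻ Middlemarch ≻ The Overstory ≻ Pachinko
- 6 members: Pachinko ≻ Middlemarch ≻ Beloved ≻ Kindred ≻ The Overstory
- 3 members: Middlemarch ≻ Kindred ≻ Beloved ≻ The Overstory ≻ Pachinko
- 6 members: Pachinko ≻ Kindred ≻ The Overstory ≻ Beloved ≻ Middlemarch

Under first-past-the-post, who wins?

First-place votes: Middlemarch 3, Beloved 5, Kindred 6, The Overstory 0, Pachinko 12.
Pachinko has the most first-place votes.

Pachinko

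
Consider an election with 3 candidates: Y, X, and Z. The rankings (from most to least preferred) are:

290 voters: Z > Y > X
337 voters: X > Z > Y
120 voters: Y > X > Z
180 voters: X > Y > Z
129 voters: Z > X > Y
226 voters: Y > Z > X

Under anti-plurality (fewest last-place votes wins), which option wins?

Z

Last-place votes: Y 466, X 516, Z 300.
Z is ranked last by the fewest voters, so Z wins.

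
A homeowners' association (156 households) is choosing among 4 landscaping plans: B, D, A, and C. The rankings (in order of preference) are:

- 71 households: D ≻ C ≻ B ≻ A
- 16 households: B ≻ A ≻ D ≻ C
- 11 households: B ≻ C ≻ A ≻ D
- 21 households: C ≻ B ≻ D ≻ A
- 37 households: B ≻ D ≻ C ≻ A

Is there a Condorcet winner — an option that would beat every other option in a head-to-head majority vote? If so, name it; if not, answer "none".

Checking pairwise contests:
C beats B 92–64.
B beats D 85–71.
B beats A 156–0.
D beats C 124–32.
Every option loses at least one head-to-head, so there is no Condorcet winner.

none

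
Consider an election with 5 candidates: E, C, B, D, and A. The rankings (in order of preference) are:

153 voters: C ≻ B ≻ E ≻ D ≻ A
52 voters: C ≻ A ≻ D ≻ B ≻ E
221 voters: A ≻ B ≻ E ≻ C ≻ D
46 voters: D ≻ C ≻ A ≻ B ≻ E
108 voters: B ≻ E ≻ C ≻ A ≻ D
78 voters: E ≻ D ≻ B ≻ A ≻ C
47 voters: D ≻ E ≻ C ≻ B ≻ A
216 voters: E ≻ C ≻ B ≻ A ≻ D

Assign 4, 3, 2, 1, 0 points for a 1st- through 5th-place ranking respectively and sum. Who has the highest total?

E

E: 153·2 + 52·0 + 221·2 + 46·0 + 108·3 + 78·4 + 47·3 + 216·4 = 2389
C: 153·4 + 52·4 + 221·1 + 46·3 + 108·2 + 78·0 + 47·2 + 216·3 = 2137
B: 153·3 + 52·1 + 221·3 + 46·1 + 108·4 + 78·2 + 47·1 + 216·2 = 2287
D: 153·1 + 52·2 + 221·0 + 46·4 + 108·0 + 78·3 + 47·4 + 216·0 = 863
A: 153·0 + 52·3 + 221·4 + 46·2 + 108·1 + 78·1 + 47·0 + 216·1 = 1534
E has the highest Borda score (2389).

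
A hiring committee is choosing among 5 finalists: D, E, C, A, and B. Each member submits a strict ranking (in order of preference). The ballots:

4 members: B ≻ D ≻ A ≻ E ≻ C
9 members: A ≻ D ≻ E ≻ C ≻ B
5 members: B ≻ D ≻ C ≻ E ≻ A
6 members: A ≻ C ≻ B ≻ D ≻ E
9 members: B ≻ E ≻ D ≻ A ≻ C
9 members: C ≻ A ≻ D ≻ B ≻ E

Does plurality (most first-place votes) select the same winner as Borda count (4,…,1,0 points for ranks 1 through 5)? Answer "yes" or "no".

no

Plurality — first-place votes: D 0, E 0, C 9, A 15, B 18. Winner: B.
Borda — scores: D 96, E 54, C 73, A 104, B 93. Winner: A.
The two methods disagree.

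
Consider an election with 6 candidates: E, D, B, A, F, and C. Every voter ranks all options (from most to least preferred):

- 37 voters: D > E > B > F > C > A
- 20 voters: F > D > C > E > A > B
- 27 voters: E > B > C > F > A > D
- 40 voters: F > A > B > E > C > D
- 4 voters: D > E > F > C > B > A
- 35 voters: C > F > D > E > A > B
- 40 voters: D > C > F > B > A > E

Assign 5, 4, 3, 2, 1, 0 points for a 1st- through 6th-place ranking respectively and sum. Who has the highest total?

F

E: 37·4 + 20·2 + 27·5 + 40·2 + 4·4 + 35·2 + 40·0 = 489
D: 37·5 + 20·4 + 27·0 + 40·0 + 4·5 + 35·3 + 40·5 = 590
B: 37·3 + 20·0 + 27·4 + 40·3 + 4·1 + 35·0 + 40·2 = 423
A: 37·0 + 20·1 + 27·1 + 40·4 + 4·0 + 35·1 + 40·1 = 282
F: 37·2 + 20·5 + 27·2 + 40·5 + 4·3 + 35·4 + 40·3 = 700
C: 37·1 + 20·3 + 27·3 + 40·1 + 4·2 + 35·5 + 40·4 = 561
F has the highest Borda score (700).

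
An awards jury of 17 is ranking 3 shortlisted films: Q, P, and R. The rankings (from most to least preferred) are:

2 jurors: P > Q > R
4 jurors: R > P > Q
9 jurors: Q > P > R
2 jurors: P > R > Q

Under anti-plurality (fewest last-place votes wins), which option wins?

Last-place votes: Q 6, P 0, R 11.
P is ranked last by the fewest voters, so P wins.

P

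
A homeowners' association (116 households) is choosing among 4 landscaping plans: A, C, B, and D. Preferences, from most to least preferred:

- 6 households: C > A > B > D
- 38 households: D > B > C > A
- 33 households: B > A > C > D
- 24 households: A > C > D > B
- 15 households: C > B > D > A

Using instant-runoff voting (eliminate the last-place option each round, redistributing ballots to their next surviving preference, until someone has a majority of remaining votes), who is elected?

Round 1: A 24, C 21, B 33, D 38. Eliminate C.
Round 2: A 30, B 48, D 38. Eliminate A.
Round 3: B 54, D 62. D has a majority.

D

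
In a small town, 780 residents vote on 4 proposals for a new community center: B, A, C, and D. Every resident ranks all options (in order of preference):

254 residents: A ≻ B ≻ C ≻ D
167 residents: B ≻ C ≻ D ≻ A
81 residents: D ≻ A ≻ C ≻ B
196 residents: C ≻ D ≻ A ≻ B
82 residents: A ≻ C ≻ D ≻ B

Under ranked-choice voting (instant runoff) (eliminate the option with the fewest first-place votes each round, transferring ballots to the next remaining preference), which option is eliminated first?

D

Round 1: B 167, A 336, C 196, D 81. Eliminate D.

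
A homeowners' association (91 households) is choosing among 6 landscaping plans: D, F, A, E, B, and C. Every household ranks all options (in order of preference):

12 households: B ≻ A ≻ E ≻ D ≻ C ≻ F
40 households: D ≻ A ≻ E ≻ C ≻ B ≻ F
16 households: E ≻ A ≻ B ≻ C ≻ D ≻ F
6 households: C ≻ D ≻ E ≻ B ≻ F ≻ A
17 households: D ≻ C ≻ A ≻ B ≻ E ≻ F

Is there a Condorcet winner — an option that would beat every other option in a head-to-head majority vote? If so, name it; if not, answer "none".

D

D vs F: 91–0 for D.
D vs A: 63–28 for D.
D vs E: 63–28 for D.
D vs B: 63–28 for D.
D vs C: 69–22 for D.
D beats every other option head-to-head.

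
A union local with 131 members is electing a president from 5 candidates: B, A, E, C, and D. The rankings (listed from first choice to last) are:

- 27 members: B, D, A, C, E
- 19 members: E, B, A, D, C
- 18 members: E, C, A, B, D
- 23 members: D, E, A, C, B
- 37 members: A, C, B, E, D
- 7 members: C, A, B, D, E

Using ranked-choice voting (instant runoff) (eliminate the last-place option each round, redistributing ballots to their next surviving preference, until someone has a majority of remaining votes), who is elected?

Round 1: B 27, A 37, E 37, C 7, D 23. Eliminate C.
Round 2: B 27, A 44, E 37, D 23. Eliminate D.
Round 3: B 27, A 44, E 60. Eliminate B.
Round 4: A 71, E 60. A has a majority.

A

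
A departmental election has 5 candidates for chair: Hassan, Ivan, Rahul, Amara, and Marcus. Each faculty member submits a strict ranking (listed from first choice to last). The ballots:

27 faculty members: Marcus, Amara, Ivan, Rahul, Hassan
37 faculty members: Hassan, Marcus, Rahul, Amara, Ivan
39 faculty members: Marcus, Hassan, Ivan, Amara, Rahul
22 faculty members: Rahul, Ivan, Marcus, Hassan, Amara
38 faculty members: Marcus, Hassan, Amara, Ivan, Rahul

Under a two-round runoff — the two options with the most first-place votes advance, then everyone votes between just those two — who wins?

Round 1 first-place votes: Hassan 37, Ivan 0, Rahul 22, Amara 0, Marcus 104.
Marcus and Hassan advance.
Runoff: Marcus is preferred to Hassan by 126 voters; Hassan by 37.
Marcus wins the runoff.

Marcus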